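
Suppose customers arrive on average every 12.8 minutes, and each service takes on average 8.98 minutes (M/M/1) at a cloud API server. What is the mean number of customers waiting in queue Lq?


λ = 60/12.8 = 4.6875 /hr
μ = 60/8.98 = 6.6815 /hr
ρ = λ/μ = 4.6875/6.6815 = 0.7016
Lq = ρ²/(1−ρ) = 0.4922/0.2984 = 1.6492

Final: 1.6492


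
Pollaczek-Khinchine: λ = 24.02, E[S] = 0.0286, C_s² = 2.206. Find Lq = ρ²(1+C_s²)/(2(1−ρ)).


ρ = λ·E[S] = 24.02·0.0286 = 0.6870
Lq = ρ²(1+C_s²)/(2(1−ρ)) = 0.4719·(1+2.206)/(2·0.3130)
= 0.4719·3.2060/0.6261 = 2.41673

Final: 2.41673


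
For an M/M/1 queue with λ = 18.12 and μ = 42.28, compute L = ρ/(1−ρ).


ρ = λ/μ = 18.12/42.28 = 0.4286
L = ρ/(1−ρ) = 0.4286/(1 − 0.4286) = 0.4286/0.5714 = 0.7500

Final: 0.7500


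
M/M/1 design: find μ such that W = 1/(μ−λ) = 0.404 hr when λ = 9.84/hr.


W = 1/(μ−λ) ⇒ μ − λ = 1/W = 1/0.404 = 2.4752
μ = λ + 1/W = 9.84 + 2.4752 = 12.3152 per hr

Final: 12.3152 /hr


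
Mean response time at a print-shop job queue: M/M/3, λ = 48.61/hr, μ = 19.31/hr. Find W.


a = 2.5173; ρ = 0.8391; P₀ = 0.043082
Lq = P₀·a^c·ρ/(c!(1−ρ)²) = 3.71336
Wq = Lq/λ = 3.71336/48.61 = 0.07639 hr
W = Wq + 1/μ = 0.07639 + 0.05179 = 0.12818 hr

Final: 0.12818 hr


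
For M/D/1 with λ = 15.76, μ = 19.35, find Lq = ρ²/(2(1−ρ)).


ρ = 15.76/19.35 = 0.8145
M/D/1: Lq = ρ²/(2(1−ρ)) = 0.6634/(2·0.1855) = 1.78775

Final: 1.78775


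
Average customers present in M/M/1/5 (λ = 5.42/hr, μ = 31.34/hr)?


ρ = 5.42/31.34 = 0.1729
L = ρ[1 − (K+1)ρ^K + Kρ^(K+1)] / [(1−ρ)(1−ρ^(K+1))]
Numerator: 0.1729·(1 − 6·0.0001547 + 5·0.00002675) = 0.172805
Denominator: (0.8271)·(0.999973) = 0.827036
L = 0.172805/0.827036 = 0.2089

Final: 0.2089


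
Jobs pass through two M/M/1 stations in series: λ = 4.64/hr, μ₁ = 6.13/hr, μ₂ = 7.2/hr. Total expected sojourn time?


Each node sees arrival rate λ = 4.64/hr (tandem ⇒ throughput preserved).
W₁ = 1/(μ₁−λ) = 1/(6.13−4.64) = 0.67114 hr
W₂ = 1/(μ₂−λ) = 1/(7.2−4.64) = 0.39062 hr
W_total = W₁ + W₂ = 0.67114 + 0.39062 = 1.06177 hr

Final: 1.06177 hr


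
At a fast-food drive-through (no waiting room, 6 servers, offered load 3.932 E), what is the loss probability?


B(c,a) = (a^c/c!) / Σ_{k=0}^{c} a^k/k!
a^6/6! = 5.132732
Σ terms (k=0..6): 1.00000 + 3.93200 + 7.73031 + 10.13186 + 9.95962 + 7.83225 + 5.13273 = 45.718772
B = 5.132732/45.718772 = 0.112267

Final: 0.112267


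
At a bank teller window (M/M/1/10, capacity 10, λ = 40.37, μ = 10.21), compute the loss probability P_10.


ρ = λ/μ = 40.37/10.21 = 3.9540
P_K = (1−ρ)ρ^K/(1−ρ^(K+1)) = (-2.9540·933963.863932)/(1 − 3692862.016352)
= -2758898.152420/-3692861.016352 = 0.747090

Final: 0.747090


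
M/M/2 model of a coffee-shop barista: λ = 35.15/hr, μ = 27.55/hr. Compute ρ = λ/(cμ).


ρ = λ/(cμ) = 35.15/(2·27.55) = 35.15/55.10 = 0.6379

Final: 0.6379


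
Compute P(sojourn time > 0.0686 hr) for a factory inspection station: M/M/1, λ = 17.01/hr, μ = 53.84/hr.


W ~ Exponential(μ−λ) for M/M/1.
μ − λ = 53.84 − 17.01 = 36.8300
P(W > t) = e^{−(μ−λ)t} = e^{−2.5265} = 0.079935

Final: 0.079935


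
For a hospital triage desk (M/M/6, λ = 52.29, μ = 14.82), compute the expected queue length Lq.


a = λ/μ = 3.5283; ρ = a/6 = 0.5881
P₀ = 0.028095
Lq = P₀·a^c·ρ / (c!·(1−ρ)²) = 0.028095·1929.40158·0.5881/(720·0.16970)
= 0.26089

Final: 0.26089


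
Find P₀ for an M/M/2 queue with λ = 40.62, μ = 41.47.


a = λ/μ = 40.62/41.47 = 0.9795; ρ = a/c = 0.4898
Σ_{k=0}^{1} a^k/k! (terms k=0..1) = 1.00000 + 0.97950 = 1.97950
Tail: a^2/(2!(1−ρ)) = 0.95943/(2·0.5102) = 0.94016
P₀ = 1/(1.97950 + 0.94016) = 1/2.91966 = 0.342506

Final: 0.342506


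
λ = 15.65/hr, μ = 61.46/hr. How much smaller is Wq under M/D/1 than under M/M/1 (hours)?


ρ = 15.65/61.46 = 0.2546
Wq(M/M/1) = ρ/(μ−λ) = 0.2546/45.81 = 0.005559 hr
Wq(M/D/1) = ρ/(2(μ−λ)) = 0.002779 hr
Savings = 0.005559 − 0.002779 = 0.002779 hr

Final: 0.002779 hr


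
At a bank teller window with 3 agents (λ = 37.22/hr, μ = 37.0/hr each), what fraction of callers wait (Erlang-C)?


a = λ/μ = 1.0059; ρ = a/3 = 0.3353
P₀ = 0.361382 (from M/M/c formula)
C(c,a) = [a^c/(c!(1−ρ))]·P₀ = [1.01794/(6·0.6647)]·0.361382
= 0.25524·0.361382 = 0.092241

Final: 0.092241


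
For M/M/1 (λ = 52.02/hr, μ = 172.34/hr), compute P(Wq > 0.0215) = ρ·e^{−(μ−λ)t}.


ρ = 52.02/172.34 = 0.3018
P(Wq > t) = ρ·e^{−(μ−λ)t} = 0.3018·e^{−2.5869}
= 0.3018·0.075254 = 0.022715

Final: 0.022715


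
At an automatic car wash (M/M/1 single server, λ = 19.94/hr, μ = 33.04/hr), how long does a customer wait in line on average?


ρ = 19.94/33.04 = 0.6035
Wq = ρ/(μ−λ) = 0.6035/(33.04 − 19.94) = 0.6035/13.10 = 0.04607 hr

Final: 0.04607 hr


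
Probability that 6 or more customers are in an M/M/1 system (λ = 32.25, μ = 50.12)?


ρ = 32.25/50.12 = 0.6435
P(N ≥ n) = ρ^n = 0.6435^6 = 0.070976

Final: 0.070976


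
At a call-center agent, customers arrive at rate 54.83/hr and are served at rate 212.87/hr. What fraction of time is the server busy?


ρ = λ/μ = 54.83/212.87 = 0.2576

Final: 0.2576


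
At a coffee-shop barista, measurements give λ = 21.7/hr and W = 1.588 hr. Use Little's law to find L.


L = λW = 21.7·1.588 = 34.4596

Final: 34.4596


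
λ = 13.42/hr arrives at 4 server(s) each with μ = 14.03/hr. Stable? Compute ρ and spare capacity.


Total capacity cμ = 4·14.03 = 56.12/hr
ρ = λ/(cμ) = 13.42/56.12 = 0.2391
Stable ⇔ ρ < 1: YES
Spare capacity = cμ − λ = 56.12 − 13.42 = 42.70/hr

Final: ρ = 0.2391; stable; margin = 42.70/hr


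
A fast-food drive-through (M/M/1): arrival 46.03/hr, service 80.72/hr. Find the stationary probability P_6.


ρ = 46.03/80.72 = 0.5702
P_n = (1−ρ)·ρ^n = (1 − 0.5702)·0.5702^6 = 0.4298·0.034384 = 0.014777

Final: 0.014777


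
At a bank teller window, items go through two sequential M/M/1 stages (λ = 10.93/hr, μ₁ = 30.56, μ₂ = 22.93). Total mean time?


Each node sees arrival rate λ = 10.93/hr (tandem ⇒ throughput preserved).
W₁ = 1/(μ₁−λ) = 1/(30.56−10.93) = 0.05094 hr
W₂ = 1/(μ₂−λ) = 1/(22.93−10.93) = 0.08333 hr
W_total = W₁ + W₂ = 0.05094 + 0.08333 = 0.13428 hr

Final: 0.13428 hr


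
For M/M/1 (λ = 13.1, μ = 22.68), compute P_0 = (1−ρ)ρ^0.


ρ = 13.1/22.68 = 0.5776
P_n = (1−ρ)·ρ^n = (1 − 0.5776)·0.5776^0 = 0.4224·1.000000 = 0.422399

Final: 0.422399


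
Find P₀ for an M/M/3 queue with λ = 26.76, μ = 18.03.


a = λ/μ = 26.76/18.03 = 1.4842; ρ = a/c = 0.4947
Σ_{k=0}^{2} a^k/k! (terms k=0..2) = 1.00000 + 1.48419 + 1.10141 = 3.58561
Tail: a^3/(3!(1−ρ)) = 3.26942/(6·0.5053) = 1.07844
P₀ = 1/(3.58561 + 1.07844) = 1/4.66405 = 0.214406

Final: 0.214406


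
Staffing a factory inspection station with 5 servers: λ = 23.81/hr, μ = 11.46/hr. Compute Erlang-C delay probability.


a = λ/μ = 2.0777; ρ = a/5 = 0.4155
P₀ = 0.124082 (from M/M/c formula)
C(c,a) = [a^c/(c!(1−ρ))]·P₀ = [38.71452/(120·0.5845)]·0.124082
= 0.55199·0.124082 = 0.068492

Final: 0.068492


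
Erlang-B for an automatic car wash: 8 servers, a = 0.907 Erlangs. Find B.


B(c,a) = (a^c/c!) / Σ_{k=0}^{c} a^k/k!
a^8/8! = 0.00001136
Σ terms (k=0..8): 1.00000 + 0.90700 + 0.41132 + 0.12436 + 0.02820 + 0.005115 + 0.0007732 + 0.0001002 + 0.00001136 = 2.476879
B = 0.00001136/2.476879 = 0.000004586

Final: 0.000004586


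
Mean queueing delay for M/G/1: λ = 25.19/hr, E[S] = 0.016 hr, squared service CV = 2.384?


ρ = λ·E[S] = 25.19·0.016 = 0.4030
E[S²] = E[S]²(1+C_s²) = 0.016²·(1+2.384) = 0.0008663
Wq = λ·E[S²]/(2(1−ρ)) = 25.19·0.0008663/(2·0.5970) = 0.01828 hr

Final: 0.01828 hr


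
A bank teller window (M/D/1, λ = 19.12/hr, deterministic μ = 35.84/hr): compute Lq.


ρ = 19.12/35.84 = 0.5335
M/D/1: Lq = ρ²/(2(1−ρ)) = 0.2846/(2·0.4665) = 0.30503

Final: 0.30503


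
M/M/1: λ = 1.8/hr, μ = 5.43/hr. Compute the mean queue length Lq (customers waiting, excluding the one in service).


ρ = 1.8/5.43 = 0.3315
Lq = ρ²/(1−ρ) = 0.1099/0.6685 = 0.1644

Final: 0.1644


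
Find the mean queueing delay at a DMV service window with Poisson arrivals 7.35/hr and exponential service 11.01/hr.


ρ = 7.35/11.01 = 0.6676
Wq = ρ/(μ−λ) = 0.6676/(11.01 − 7.35) = 0.6676/3.66 = 0.1824 hr

Final: 0.1824 hr


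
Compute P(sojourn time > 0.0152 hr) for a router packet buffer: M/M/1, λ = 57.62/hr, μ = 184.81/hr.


W ~ Exponential(μ−λ) for M/M/1.
μ − λ = 184.81 − 57.62 = 127.1900
P(W > t) = e^{−(μ−λ)t} = e^{−1.9333} = 0.144672

Final: 0.144672


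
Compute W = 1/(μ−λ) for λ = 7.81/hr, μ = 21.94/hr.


W = 1/(μ−λ) = 1/(21.94 − 7.81) = 1/14.13 = 0.07077 hr

Final: 0.07077 hr


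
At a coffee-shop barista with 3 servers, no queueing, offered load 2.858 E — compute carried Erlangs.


B(3,2.858) = 0.328811 (Erlang-B)
Carried load = a(1 − B) = 2.858·(1 − 0.328811) = 2.858·0.671189 = 1.9183 E

Final: 1.9183 Erlangs


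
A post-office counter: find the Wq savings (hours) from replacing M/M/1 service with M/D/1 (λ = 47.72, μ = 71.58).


ρ = 47.72/71.58 = 0.6667
Wq(M/M/1) = ρ/(μ−λ) = 0.6667/23.86 = 0.02794 hr
Wq(M/D/1) = ρ/(2(μ−λ)) = 0.01397 hr
Savings = 0.02794 − 0.01397 = 0.01397 hr

Final: 0.01397 hr


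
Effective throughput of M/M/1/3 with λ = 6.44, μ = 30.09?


ρ = 0.2140; P_K = (1−ρ)ρ^3/(1−ρ^4) = 0.007722
λ_eff = λ(1 − P_K) = 6.44·(1 − 0.007722) = 6.44·0.992278 = 6.3903 /hr

Final: 6.3903 /hr


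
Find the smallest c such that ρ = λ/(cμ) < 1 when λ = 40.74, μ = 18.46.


Stability requires cμ > λ ⇔ c > λ/μ.
λ/μ = 40.74/18.46 = 2.2069
Minimum integer c = ⌊2.2069⌋ + 1 = 3
Check: 3·18.46 = 55.38 > 40.74, while 2·18.46 = 36.92 ≤ 40.74

Final: 3 servers


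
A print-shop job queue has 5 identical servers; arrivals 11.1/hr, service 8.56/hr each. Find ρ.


ρ = λ/(cμ) = 11.1/(5·8.56) = 11.1/42.80 = 0.2593

Final: 0.2593


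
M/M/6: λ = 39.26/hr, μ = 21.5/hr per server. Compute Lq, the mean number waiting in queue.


a = λ/μ = 1.8260; ρ = a/6 = 0.3043
P₀ = 0.160912
Lq = P₀·a^c·ρ / (c!·(1−ρ)²) = 0.160912·37.07413·0.3043/(720·0.48394)
= 0.005211

Final: 0.005211


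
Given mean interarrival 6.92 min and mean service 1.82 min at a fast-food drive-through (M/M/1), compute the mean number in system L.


λ = 60/6.92 = 8.6705 /hr
μ = 60/1.82 = 32.9670 /hr
ρ = λ/μ = 8.6705/32.9670 = 0.2630
L = ρ/(1−ρ) = 0.2630/0.7370 = 0.3569

Final: 0.3569


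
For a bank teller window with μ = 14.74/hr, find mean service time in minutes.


Mean service time = 1/μ = 1/14.74 hour = 0.06784 hour
In minutes: 0.06784 × 60 = 4.0706 min

Final: 4.0706 min


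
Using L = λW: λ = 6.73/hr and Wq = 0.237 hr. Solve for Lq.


Lq = λWq = 6.73·0.237 = 1.5950

Final: 1.5950


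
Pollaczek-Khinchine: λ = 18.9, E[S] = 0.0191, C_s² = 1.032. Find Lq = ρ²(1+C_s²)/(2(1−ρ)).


ρ = λ·E[S] = 18.9·0.0191 = 0.3610
Lq = ρ²(1+C_s²)/(2(1−ρ)) = 0.1303·(1+1.032)/(2·0.6390)
= 0.1303·2.0320/1.2780 = 0.20719

Final: 0.20719


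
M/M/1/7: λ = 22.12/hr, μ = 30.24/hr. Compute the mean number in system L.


ρ = 22.12/30.24 = 0.7315
L = ρ[1 − (K+1)ρ^K + Kρ^(K+1)] / [(1−ρ)(1−ρ^(K+1))]
Numerator: 0.7315·(1 − 8·0.112053 + 7·0.081965) = 0.495454
Denominator: (0.2685)·(0.918035) = 0.246509
L = 0.495454/0.246509 = 2.0099

Final: 2.0099


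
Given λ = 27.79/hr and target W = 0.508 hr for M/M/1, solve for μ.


W = 1/(μ−λ) ⇒ μ − λ = 1/W = 1/0.508 = 1.9685
μ = λ + 1/W = 27.79 + 1.9685 = 29.7585 per hr

Final: 29.7585 /hr


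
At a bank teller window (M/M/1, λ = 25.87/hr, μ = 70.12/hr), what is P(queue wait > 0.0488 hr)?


ρ = 25.87/70.12 = 0.3689
P(Wq > t) = ρ·e^{−(μ−λ)t} = 0.3689·e^{−2.1594}
= 0.3689·0.115394 = 0.042573

Final: 0.042573


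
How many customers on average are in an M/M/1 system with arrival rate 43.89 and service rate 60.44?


ρ = λ/μ = 43.89/60.44 = 0.7262
L = ρ/(1−ρ) = 0.7262/(1 − 0.7262) = 0.7262/0.2738 = 2.6520

Final: 2.6520


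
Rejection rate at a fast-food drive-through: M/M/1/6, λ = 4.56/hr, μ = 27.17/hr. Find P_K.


ρ = λ/μ = 4.56/27.17 = 0.1678
P_K = (1−ρ)ρ^K/(1−ρ^(K+1)) = (0.8322·0.00002235)/(1 − 0.000003751)
= 0.00001860/0.999996 = 0.00001860

Final: 0.00001860


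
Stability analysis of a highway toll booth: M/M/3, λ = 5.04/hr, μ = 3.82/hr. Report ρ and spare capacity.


Total capacity cμ = 3·3.82 = 11.46/hr
ρ = λ/(cμ) = 5.04/11.46 = 0.4398
Stable ⇔ ρ < 1: YES
Spare capacity = cμ − λ = 11.46 − 5.04 = 6.42/hr

Final: ρ = 0.4398; stable; margin = 6.42/hr


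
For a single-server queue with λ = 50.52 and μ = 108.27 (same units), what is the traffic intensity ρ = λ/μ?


ρ = λ/μ = 50.52/108.27 = 0.4666

Final: 0.4666


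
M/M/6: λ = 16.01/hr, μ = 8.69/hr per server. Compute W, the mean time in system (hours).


a = 1.8423; ρ = 0.3071; P₀ = 0.158303
Lq = P₀·a^c·ρ/(c!(1−ρ)²) = 0.005498
Wq = Lq/λ = 0.005498/16.01 = 0.0003434 hr
W = Wq + 1/μ = 0.0003434 + 0.11507 = 0.11542 hr

Final: 0.11542 hr


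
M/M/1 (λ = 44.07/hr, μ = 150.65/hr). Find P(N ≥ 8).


ρ = 44.07/150.65 = 0.2925
P(N ≥ n) = ρ^n = 0.2925^8 = 0.00005363

Final: 0.00005363


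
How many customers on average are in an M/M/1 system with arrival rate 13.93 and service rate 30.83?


ρ = λ/μ = 13.93/30.83 = 0.4518
L = ρ/(1−ρ) = 0.4518/(1 − 0.4518) = 0.4518/0.5482 = 0.8243

Final: 0.8243


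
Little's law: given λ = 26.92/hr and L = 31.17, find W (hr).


W = L/λ = 31.17/26.92 = 1.1579 hr

Final: 1.1579 hr


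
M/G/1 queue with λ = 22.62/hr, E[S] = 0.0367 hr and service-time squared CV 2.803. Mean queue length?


ρ = λ·E[S] = 22.62·0.0367 = 0.8302
Lq = ρ²(1+C_s²)/(2(1−ρ)) = 0.6892·(1+2.803)/(2·0.1698)
= 0.6892·3.8030/0.3397 = 7.71540

Final: 7.71540


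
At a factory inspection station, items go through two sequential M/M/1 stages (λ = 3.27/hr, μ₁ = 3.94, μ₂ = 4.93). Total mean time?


Each node sees arrival rate λ = 3.27/hr (tandem ⇒ throughput preserved).
W₁ = 1/(μ₁−λ) = 1/(3.94−3.27) = 1.49254 hr
W₂ = 1/(μ₂−λ) = 1/(4.93−3.27) = 0.60241 hr
W_total = W₁ + W₂ = 1.49254 + 0.60241 = 2.09495 hr

Final: 2.09495 hr


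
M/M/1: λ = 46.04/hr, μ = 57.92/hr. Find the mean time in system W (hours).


W = 1/(μ−λ) = 1/(57.92 − 46.04) = 1/11.88 = 0.08418 hr

Final: 0.08418 hr


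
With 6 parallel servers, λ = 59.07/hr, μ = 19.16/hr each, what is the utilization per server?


ρ = λ/(cμ) = 59.07/(6·19.16) = 59.07/114.96 = 0.5138

Final: 0.5138


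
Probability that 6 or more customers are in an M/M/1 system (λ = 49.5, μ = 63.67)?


ρ = 49.5/63.67 = 0.7774
P(N ≥ n) = ρ^n = 0.7774^6 = 0.220812

Final: 0.220812


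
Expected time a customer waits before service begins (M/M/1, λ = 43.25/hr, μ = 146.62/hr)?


ρ = 43.25/146.62 = 0.2950
Wq = ρ/(μ−λ) = 0.2950/(146.62 − 43.25) = 0.2950/103.37 = 0.002854 hr

Final: 0.002854 hr


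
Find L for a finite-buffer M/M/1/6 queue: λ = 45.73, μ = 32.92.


ρ = 45.73/32.92 = 1.3891
L = ρ[1 − (K+1)ρ^K + Kρ^(K+1)] / [(1−ρ)(1−ρ^(K+1))]
Numerator: 1.3891·(1 − 7·7.185355 + 6·9.981358) = 14.711752
Denominator: (-0.3891)·(-8.981358) = 3.494872
L = 14.711752/3.494872 = 4.2095

Final: 4.2095


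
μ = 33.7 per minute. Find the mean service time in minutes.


Mean service time = 1/μ = 1/33.7 minute = 0.02967 minute
In minutes: 0.02967 × 1 = 0.02967 min

Final: 0.02967 min


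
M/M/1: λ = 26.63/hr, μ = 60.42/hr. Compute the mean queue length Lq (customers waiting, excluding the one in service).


ρ = 26.63/60.42 = 0.4407
Lq = ρ²/(1−ρ) = 0.1943/0.5593 = 0.3474

Final: 0.3474


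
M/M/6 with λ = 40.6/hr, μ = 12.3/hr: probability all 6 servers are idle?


a = λ/μ = 40.6/12.3 = 3.3008; ρ = a/c = 0.5501
Σ_{k=0}^{5} a^k/k! (terms k=0..5) = 1.00000 + 3.30081 + 5.44768 + 5.99393 + 4.94621 + 3.26530 = 23.95394
Tail: a^6/(6!(1−ρ)) = 1293.37819/(720·0.4499) = 3.99311
P₀ = 1/(23.95394 + 3.99311) = 1/27.94705 = 0.035782

Final: 0.035782


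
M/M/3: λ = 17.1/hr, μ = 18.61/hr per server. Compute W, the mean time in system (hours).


a = 0.9189; ρ = 0.3063; P₀ = 0.395663
Lq = P₀·a^c·ρ/(c!(1−ρ)²) = 0.03256
Wq = Lq/λ = 0.03256/17.1 = 0.001904 hr
W = Wq + 1/μ = 0.001904 + 0.05373 = 0.05564 hr

Final: 0.05564 hr


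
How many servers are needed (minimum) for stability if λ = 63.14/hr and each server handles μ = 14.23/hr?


Stability requires cμ > λ ⇔ c > λ/μ.
λ/μ = 63.14/14.23 = 4.4371
Minimum integer c = ⌊4.4371⌋ + 1 = 5
Check: 5·14.23 = 71.15 > 63.14, while 4·14.23 = 56.92 ≤ 63.14

Final: 5 servers


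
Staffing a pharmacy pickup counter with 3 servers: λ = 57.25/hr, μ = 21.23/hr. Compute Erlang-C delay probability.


a = λ/μ = 2.6967; ρ = a/3 = 0.8989
P₀ = 0.025217 (from M/M/c formula)
C(c,a) = [a^c/(c!(1−ρ))]·P₀ = [19.60995/(6·0.1011)]·0.025217
= 32.32292·0.025217 = 0.815092

Final: 0.815092


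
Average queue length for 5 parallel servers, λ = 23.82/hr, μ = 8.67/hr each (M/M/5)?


a = λ/μ = 2.7474; ρ = a/5 = 0.5495
P₀ = 0.061549
Lq = P₀·a^c·ρ / (c!·(1−ρ)²) = 0.061549·156.53566·0.5495/(120·0.20297)
= 0.21736

Final: 0.21736


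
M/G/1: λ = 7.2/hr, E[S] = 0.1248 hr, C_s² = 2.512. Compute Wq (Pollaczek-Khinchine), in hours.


ρ = λ·E[S] = 7.2·0.1248 = 0.8986
E[S²] = E[S]²(1+C_s²) = 0.1248²·(1+2.512) = 0.054700
Wq = λ·E[S²]/(2(1−ρ)) = 7.2·0.054700/(2·0.1014) = 1.94123 hr

Final: 1.94123 hr


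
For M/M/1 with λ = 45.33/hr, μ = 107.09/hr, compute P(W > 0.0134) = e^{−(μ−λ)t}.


W ~ Exponential(μ−λ) for M/M/1.
μ − λ = 107.09 − 45.33 = 61.7600
P(W > t) = e^{−(μ−λ)t} = e^{−0.8276} = 0.437104

Final: 0.437104


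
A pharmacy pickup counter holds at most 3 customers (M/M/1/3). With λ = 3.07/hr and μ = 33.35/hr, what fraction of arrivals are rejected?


ρ = λ/μ = 3.07/33.35 = 0.09205
P_K = (1−ρ)ρ^K/(1−ρ^(K+1)) = (0.9079·0.0007801)/(1 − 0.00007181)
= 0.0007083/0.999928 = 0.0007083

Final: 0.0007083


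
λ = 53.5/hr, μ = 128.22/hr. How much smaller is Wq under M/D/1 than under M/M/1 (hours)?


ρ = 53.5/128.22 = 0.4173
Wq(M/M/1) = ρ/(μ−λ) = 0.4173/74.72 = 0.005584 hr
Wq(M/D/1) = ρ/(2(μ−λ)) = 0.002792 hr
Savings = 0.005584 − 0.002792 = 0.002792 hr

Final: 0.002792 hr


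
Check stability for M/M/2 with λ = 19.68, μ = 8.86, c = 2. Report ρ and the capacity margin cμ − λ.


Total capacity cμ = 2·8.86 = 17.72/hr
ρ = λ/(cμ) = 19.68/17.72 = 1.1106
Stable ⇔ ρ < 1: NO
Spare capacity = cμ − λ = 17.72 − 19.68 = -1.96/hr

Final: ρ = 1.1106; unstable; margin = -1.96/hr


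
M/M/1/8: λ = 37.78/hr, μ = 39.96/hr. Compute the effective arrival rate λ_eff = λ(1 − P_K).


ρ = 0.9454; P_K = (1−ρ)ρ^8/(1−ρ^9) = 0.087853
λ_eff = λ(1 − P_K) = 37.78·(1 − 0.087853) = 37.78·0.912147 = 34.4609 /hr

Final: 34.4609 /hr


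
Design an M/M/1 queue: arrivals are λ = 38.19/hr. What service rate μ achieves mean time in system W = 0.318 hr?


W = 1/(μ−λ) ⇒ μ − λ = 1/W = 1/0.318 = 3.1447
μ = λ + 1/W = 38.19 + 3.1447 = 41.3347 per hr

Final: 41.3347 /hr


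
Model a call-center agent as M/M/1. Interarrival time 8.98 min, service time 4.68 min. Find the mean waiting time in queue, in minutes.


λ = 60/8.98 = 6.6815 /hr
μ = 60/4.68 = 12.8205 /hr
ρ = λ/μ = 6.6815/12.8205 = 0.5212
Wq = ρ/(μ−λ) = 0.5212/(12.8205−6.6815) = 0.08489 hr
In minutes: 0.08489·60 = 5.094 min

Final: 5.094 min


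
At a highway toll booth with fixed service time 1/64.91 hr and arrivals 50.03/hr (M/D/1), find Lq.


ρ = 50.03/64.91 = 0.7708
M/D/1: Lq = ρ²/(2(1−ρ)) = 0.5941/(2·0.2292) = 1.29574

Final: 1.29574


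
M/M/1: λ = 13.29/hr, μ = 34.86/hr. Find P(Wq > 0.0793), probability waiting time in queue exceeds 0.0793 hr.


ρ = 13.29/34.86 = 0.3812
P(Wq > t) = ρ·e^{−(μ−λ)t} = 0.3812·e^{−1.7105}
= 0.3812·0.180775 = 0.068919

Final: 0.068919


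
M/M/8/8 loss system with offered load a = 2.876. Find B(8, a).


B(c,a) = (a^c/c!) / Σ_{k=0}^{c} a^k/k!
a^8/8! = 0.116089
Σ terms (k=0..8): 1.00000 + 2.87600 + 4.13569 + 3.96475 + 2.85065 + 1.63970 + 0.78596 + 0.32292 + 0.11609 = 17.691749
B = 0.116089/17.691749 = 0.006562

Final: 0.006562


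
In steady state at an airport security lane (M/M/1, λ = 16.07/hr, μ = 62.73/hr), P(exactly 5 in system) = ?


ρ = 16.07/62.73 = 0.2562
P_n = (1−ρ)·ρ^n = (1 − 0.2562)·0.2562^5 = 0.7438·0.001103 = 0.0008207

Final: 0.0008207


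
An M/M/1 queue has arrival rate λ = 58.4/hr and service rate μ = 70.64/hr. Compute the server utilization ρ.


ρ = λ/μ = 58.4/70.64 = 0.8267

Final: 0.8267


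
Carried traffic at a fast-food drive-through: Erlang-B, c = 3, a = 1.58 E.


B(3,1.58) = 0.146555 (Erlang-B)
Carried load = a(1 − B) = 1.58·(1 − 0.146555) = 1.58·0.853445 = 1.3484 E

Final: 1.3484 Erlangs


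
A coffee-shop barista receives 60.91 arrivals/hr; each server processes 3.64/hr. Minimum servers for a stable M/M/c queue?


Stability requires cμ > λ ⇔ c > λ/μ.
λ/μ = 60.91/3.64 = 16.7335
Minimum integer c = ⌊16.7335⌋ + 1 = 17
Check: 17·3.64 = 61.88 > 60.91, while 16·3.64 = 58.24 ≤ 60.91

Final: 17 servers


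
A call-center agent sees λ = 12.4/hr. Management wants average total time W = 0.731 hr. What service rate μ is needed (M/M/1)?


W = 1/(μ−λ) ⇒ μ − λ = 1/W = 1/0.731 = 1.3680
μ = λ + 1/W = 12.4 + 1.3680 = 13.7680 per hr

Final: 13.7680 /hr


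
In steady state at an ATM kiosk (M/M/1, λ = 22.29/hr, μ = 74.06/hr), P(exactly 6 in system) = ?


ρ = 22.29/74.06 = 0.3010
P_n = (1−ρ)·ρ^n = (1 − 0.3010)·0.3010^6 = 0.6990·0.0007433 = 0.0005196

Final: 0.0005196


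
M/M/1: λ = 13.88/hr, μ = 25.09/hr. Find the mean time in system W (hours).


W = 1/(μ−λ) = 1/(25.09 − 13.88) = 1/11.21 = 0.08921 hr

Final: 0.08921 hr


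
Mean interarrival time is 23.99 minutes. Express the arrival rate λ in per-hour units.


λ = 1/(interarrival time) in consistent units.
1 hour = 60 min, so λ = 60/23.99 = 2.5010 per hour

Final: 2.5010 /hr


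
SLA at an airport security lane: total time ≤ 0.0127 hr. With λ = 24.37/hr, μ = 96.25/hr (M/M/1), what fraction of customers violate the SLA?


W ~ Exponential(μ−λ) for M/M/1.
μ − λ = 96.25 − 24.37 = 71.8800
P(W > t) = e^{−(μ−λ)t} = e^{−0.9129} = 0.401368

Final: 0.401368


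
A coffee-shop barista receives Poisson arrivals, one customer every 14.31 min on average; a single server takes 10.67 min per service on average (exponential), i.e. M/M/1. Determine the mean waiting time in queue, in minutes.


λ = 60/14.31 = 4.1929 /hr
μ = 60/10.67 = 5.6232 /hr
ρ = λ/μ = 4.1929/5.6232 = 0.7456
Wq = ρ/(μ−λ) = 0.7456/(5.6232−4.1929) = 0.52129 hr
In minutes: 0.52129·60 = 31.277 min

Final: 31.277 min


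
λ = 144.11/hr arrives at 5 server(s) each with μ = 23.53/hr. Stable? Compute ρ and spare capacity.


Total capacity cμ = 5·23.53 = 117.65/hr
ρ = λ/(cμ) = 144.11/117.65 = 1.2249
Stable ⇔ ρ < 1: NO
Spare capacity = cμ − λ = 117.65 − 144.11 = -26.46/hr

Final: ρ = 1.2249; unstable; margin = -26.46/hr


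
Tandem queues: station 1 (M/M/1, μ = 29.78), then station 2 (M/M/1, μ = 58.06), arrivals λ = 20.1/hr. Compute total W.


Each node sees arrival rate λ = 20.1/hr (tandem ⇒ throughput preserved).
W₁ = 1/(μ₁−λ) = 1/(29.78−20.1) = 0.10331 hr
W₂ = 1/(μ₂−λ) = 1/(58.06−20.1) = 0.02634 hr
W_total = W₁ + W₂ = 0.10331 + 0.02634 = 0.12965 hr

Final: 0.12965 hr


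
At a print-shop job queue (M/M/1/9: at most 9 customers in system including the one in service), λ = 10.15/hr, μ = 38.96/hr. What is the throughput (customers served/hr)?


ρ = 0.2605; P_K = (1−ρ)ρ^9/(1−ρ^10) = 0.000004088
λ_eff = λ(1 − P_K) = 10.15·(1 − 0.000004088) = 10.15·0.999996 = 10.1500 /hr

Final: 10.1500 /hr


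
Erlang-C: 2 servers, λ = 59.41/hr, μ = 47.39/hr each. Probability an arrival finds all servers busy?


a = λ/μ = 1.2536; ρ = a/2 = 0.6268
P₀ = 0.229392 (from M/M/c formula)
C(c,a) = [a^c/(c!(1−ρ))]·P₀ = [1.57161/(2·0.3732)]·0.229392
= 2.10570·0.229392 = 0.483032

Final: 0.483032


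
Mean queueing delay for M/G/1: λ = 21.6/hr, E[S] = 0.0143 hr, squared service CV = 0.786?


ρ = λ·E[S] = 21.6·0.0143 = 0.3089
E[S²] = E[S]²(1+C_s²) = 0.0143²·(1+0.786) = 0.0003652
Wq = λ·E[S²]/(2(1−ρ)) = 21.6·0.0003652/(2·0.6911) = 0.005707 hr

Final: 0.005707 hr


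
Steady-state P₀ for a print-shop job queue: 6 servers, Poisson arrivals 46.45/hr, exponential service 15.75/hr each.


a = λ/μ = 46.45/15.75 = 2.9492; ρ = a/c = 0.4915
Σ_{k=0}^{5} a^k/k! (terms k=0..5) = 1.00000 + 2.94921 + 4.34891 + 4.27528 + 3.15217 + 1.85928 = 17.58484
Tail: a^6/(6!(1−ρ)) = 658.00768/(720·0.5085) = 1.79737
P₀ = 1/(17.58484 + 1.79737) = 1/19.38221 = 0.051594

Final: 0.051594


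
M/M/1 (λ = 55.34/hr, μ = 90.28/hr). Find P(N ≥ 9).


ρ = 55.34/90.28 = 0.6130
P(N ≥ n) = ρ^n = 0.6130^9 = 0.012219

Final: 0.012219


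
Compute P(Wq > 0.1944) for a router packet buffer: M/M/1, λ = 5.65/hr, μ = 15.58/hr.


ρ = 5.65/15.58 = 0.3626
P(Wq > t) = ρ·e^{−(μ−λ)t} = 0.3626·e^{−1.9304}
= 0.3626·0.145091 = 0.052617

Final: 0.052617


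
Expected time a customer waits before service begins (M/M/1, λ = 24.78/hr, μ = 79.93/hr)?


ρ = 24.78/79.93 = 0.3100
Wq = ρ/(μ−λ) = 0.3100/(79.93 − 24.78) = 0.3100/55.15 = 0.005621 hr

Final: 0.005621 hr


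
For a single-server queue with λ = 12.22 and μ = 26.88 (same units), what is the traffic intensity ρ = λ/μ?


ρ = λ/μ = 12.22/26.88 = 0.4546

Final: 0.4546


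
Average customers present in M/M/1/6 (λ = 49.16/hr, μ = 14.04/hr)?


ρ = 49.16/14.04 = 3.5014
L = ρ[1 − (K+1)ρ^K + Kρ^(K+1)] / [(1−ρ)(1−ρ^(K+1))]
Numerator: 3.5014·(1 − 7·1842.759244 + 6·6452.282368) = 90390.602289
Denominator: (-2.5014)·(-6451.282368) = 16137.395781
L = 90390.602289/16137.395781 = 5.6013

Final: 5.6013


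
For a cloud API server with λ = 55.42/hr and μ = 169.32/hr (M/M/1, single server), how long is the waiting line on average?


ρ = 55.42/169.32 = 0.3273
Lq = ρ²/(1−ρ) = 0.1071/0.6727 = 0.1593

Final: 0.1593


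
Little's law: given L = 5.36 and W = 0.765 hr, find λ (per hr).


λ = L/W = 5.36/0.765 = 7.0065 /hr

Final: 7.0065 /hr


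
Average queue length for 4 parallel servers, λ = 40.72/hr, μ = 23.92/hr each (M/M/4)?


a = λ/μ = 1.7023; ρ = a/4 = 0.4256
P₀ = 0.179124
Lq = P₀·a^c·ρ / (c!·(1−ρ)²) = 0.179124·8.39820·0.4256/(24·0.32995)
= 0.08085

Final: 0.08085


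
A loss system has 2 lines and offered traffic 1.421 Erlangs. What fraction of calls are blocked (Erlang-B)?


B(c,a) = (a^c/c!) / Σ_{k=0}^{c} a^k/k!
a^2/2! = 1.009621
Σ terms (k=0..2): 1.00000 + 1.42100 + 1.00962 = 3.430620
B = 1.009621/3.430620 = 0.294297

Final: 0.294297


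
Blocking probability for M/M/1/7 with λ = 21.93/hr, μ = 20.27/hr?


ρ = λ/μ = 21.93/20.27 = 1.0819
P_K = (1−ρ)ρ^K/(1−ρ^(K+1)) = (-0.08189·1.734979)/(1 − 1.877064)
= -0.142085/-0.877064 = 0.162001

Final: 0.162001


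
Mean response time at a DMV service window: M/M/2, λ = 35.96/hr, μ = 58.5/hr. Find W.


a = 0.6147; ρ = 0.3074; P₀ = 0.529812
Lq = P₀·a^c·ρ/(c!(1−ρ)²) = 0.06412
Wq = Lq/λ = 0.06412/35.96 = 0.001783 hr
W = Wq + 1/μ = 0.001783 + 0.01709 = 0.01888 hr

Final: 0.01888 hr


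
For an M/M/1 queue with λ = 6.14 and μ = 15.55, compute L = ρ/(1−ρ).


ρ = λ/μ = 6.14/15.55 = 0.3949
L = ρ/(1−ρ) = 0.3949/(1 − 0.3949) = 0.3949/0.6051 = 0.6525

Final: 0.6525


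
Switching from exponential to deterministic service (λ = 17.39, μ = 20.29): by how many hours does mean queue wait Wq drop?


ρ = 17.39/20.29 = 0.8571
Wq(M/M/1) = ρ/(μ−λ) = 0.8571/2.90 = 0.29554 hr
Wq(M/D/1) = ρ/(2(μ−λ)) = 0.14777 hr
Savings = 0.29554 − 0.14777 = 0.14777 hr

Final: 0.14777 hr


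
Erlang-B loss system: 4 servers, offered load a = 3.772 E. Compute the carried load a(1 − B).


B(4,3.772) = 0.288217 (Erlang-B)
Carried load = a(1 − B) = 3.772·(1 − 0.288217) = 3.772·0.711783 = 2.6848 E

Final: 2.6848 Erlangs


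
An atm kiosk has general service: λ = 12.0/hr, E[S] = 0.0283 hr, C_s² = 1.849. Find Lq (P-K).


ρ = λ·E[S] = 12.0·0.0283 = 0.3396
Lq = ρ²(1+C_s²)/(2(1−ρ)) = 0.1153·(1+1.849)/(2·0.6604)
= 0.1153·2.8490/1.3208 = 0.24877

Final: 0.24877


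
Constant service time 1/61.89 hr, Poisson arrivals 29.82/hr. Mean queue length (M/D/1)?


ρ = 29.82/61.89 = 0.4818
M/D/1: Lq = ρ²/(2(1−ρ)) = 0.2322/(2·0.5182) = 0.22401

Final: 0.22401


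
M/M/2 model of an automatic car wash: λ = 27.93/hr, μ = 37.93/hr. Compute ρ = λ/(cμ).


ρ = λ/(cμ) = 27.93/(2·37.93) = 27.93/75.86 = 0.3682

Final: 0.3682


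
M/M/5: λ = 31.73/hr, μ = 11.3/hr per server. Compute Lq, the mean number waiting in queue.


a = λ/μ = 2.8080; ρ = a/5 = 0.5616
P₀ = 0.057641
Lq = P₀·a^c·ρ / (c!·(1−ρ)²) = 0.057641·174.56539·0.5616/(120·0.19220)
= 0.24500

Final: 0.24500


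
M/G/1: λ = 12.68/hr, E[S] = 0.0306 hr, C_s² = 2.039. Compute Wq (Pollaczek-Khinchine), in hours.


ρ = λ·E[S] = 12.68·0.0306 = 0.3880
E[S²] = E[S]²(1+C_s²) = 0.0306²·(1+2.039) = 0.002846
Wq = λ·E[S²]/(2(1−ρ)) = 12.68·0.002846/(2·0.6120) = 0.02948 hr

Final: 0.02948 hr


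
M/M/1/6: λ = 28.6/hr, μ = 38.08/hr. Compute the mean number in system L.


ρ = 28.6/38.08 = 0.7511
L = ρ[1 − (K+1)ρ^K + Kρ^(K+1)] / [(1−ρ)(1−ρ^(K+1))]
Numerator: 0.7511·(1 − 7·0.179479 + 6·0.134798) = 0.414905
Denominator: (0.2489)·(0.865202) = 0.215392
L = 0.414905/0.215392 = 1.9263

Final: 1.9263


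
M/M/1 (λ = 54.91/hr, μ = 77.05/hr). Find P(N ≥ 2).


ρ = 54.91/77.05 = 0.7127
P(N ≥ n) = ρ^n = 0.7127^2 = 0.507876

Final: 0.507876


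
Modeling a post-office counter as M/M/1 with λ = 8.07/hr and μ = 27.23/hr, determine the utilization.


ρ = λ/μ = 8.07/27.23 = 0.2964

Final: 0.2964


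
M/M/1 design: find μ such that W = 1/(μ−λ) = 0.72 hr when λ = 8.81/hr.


W = 1/(μ−λ) ⇒ μ − λ = 1/W = 1/0.72 = 1.3889
μ = λ + 1/W = 8.81 + 1.3889 = 10.1989 per hr

Final: 10.1989 /hr


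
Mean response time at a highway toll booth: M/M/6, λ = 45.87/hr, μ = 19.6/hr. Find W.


a = 2.3403; ρ = 0.3901; P₀ = 0.095931
Lq = P₀·a^c·ρ/(c!(1−ρ)²) = 0.02295
Wq = Lq/λ = 0.02295/45.87 = 0.0005003 hr
W = Wq + 1/μ = 0.0005003 + 0.05102 = 0.05152 hr

Final: 0.05152 hr


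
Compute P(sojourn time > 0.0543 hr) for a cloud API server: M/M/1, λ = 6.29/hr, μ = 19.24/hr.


W ~ Exponential(μ−λ) for M/M/1.
μ − λ = 19.24 − 6.29 = 12.9500
P(W > t) = e^{−(μ−λ)t} = e^{−0.7032} = 0.495006

Final: 0.495006


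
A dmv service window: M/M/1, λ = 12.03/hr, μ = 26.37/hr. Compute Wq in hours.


ρ = 12.03/26.37 = 0.4562
Wq = ρ/(μ−λ) = 0.4562/(26.37 − 12.03) = 0.4562/14.34 = 0.03181 hr

Final: 0.03181 hr


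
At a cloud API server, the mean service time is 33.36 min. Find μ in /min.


μ = 1/(service time) in consistent units.
1 minute = 1 min, so μ = 1/33.36 = 0.02998 per minute

Final: 0.02998 /min


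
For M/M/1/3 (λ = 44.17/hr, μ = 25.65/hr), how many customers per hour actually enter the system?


ρ = 1.7220; P_K = (1−ρ)ρ^3/(1−ρ^4) = 0.473089
λ_eff = λ(1 − P_K) = 44.17·(1 − 0.473089) = 44.17·0.526911 = 23.2737 /hr

Final: 23.2737 /hr


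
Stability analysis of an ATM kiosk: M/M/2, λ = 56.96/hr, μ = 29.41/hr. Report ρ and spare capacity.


Total capacity cμ = 2·29.41 = 58.82/hr
ρ = λ/(cμ) = 56.96/58.82 = 0.9684
Stable ⇔ ρ < 1: YES
Spare capacity = cμ − λ = 58.82 − 56.96 = 1.86/hr

Final: ρ = 0.9684; stable; margin = 1.86/hr


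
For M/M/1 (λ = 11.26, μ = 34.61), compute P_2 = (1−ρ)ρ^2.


ρ = 11.26/34.61 = 0.3253
P_n = (1−ρ)·ρ^n = (1 − 0.3253)·0.3253^2 = 0.6747·0.105846 = 0.071410

Final: 0.071410


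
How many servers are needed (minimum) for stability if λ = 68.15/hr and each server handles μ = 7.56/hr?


Stability requires cμ > λ ⇔ c > λ/μ.
λ/μ = 68.15/7.56 = 9.0146
Minimum integer c = ⌊9.0146⌋ + 1 = 10
Check: 10·7.56 = 75.60 > 68.15, while 9·7.56 = 68.04 ≤ 68.15

Final: 10 servers


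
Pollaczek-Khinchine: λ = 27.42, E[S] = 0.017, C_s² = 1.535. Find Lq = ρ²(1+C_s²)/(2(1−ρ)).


ρ = λ·E[S] = 27.42·0.017 = 0.4661
Lq = ρ²(1+C_s²)/(2(1−ρ)) = 0.2173·(1+1.535)/(2·0.5339)
= 0.2173·2.5350/1.0677 = 0.51589

Final: 0.51589


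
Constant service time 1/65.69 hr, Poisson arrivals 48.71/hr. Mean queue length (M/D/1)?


ρ = 48.71/65.69 = 0.7415
M/D/1: Lq = ρ²/(2(1−ρ)) = 0.5498/(2·0.2585) = 1.06358

Final: 1.06358


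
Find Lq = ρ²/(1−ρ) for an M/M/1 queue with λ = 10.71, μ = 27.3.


ρ = 10.71/27.3 = 0.3923
Lq = ρ²/(1−ρ) = 0.1539/0.6077 = 0.2533

Final: 0.2533


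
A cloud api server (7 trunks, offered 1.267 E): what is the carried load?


B(7,1.267) = 0.0002929 (Erlang-B)
Carried load = a(1 − B) = 1.267·(1 − 0.0002929) = 1.267·0.999707 = 1.2666 E

Final: 1.2666 Erlangs


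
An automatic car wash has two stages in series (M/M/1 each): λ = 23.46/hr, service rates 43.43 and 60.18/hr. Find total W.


Each node sees arrival rate λ = 23.46/hr (tandem ⇒ throughput preserved).
W₁ = 1/(μ₁−λ) = 1/(43.43−23.46) = 0.05008 hr
W₂ = 1/(μ₂−λ) = 1/(60.18−23.46) = 0.02723 hr
W_total = W₁ + W₂ = 0.05008 + 0.02723 = 0.07731 hr

Final: 0.07731 hr


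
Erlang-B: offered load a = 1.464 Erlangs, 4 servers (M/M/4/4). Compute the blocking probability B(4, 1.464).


B(c,a) = (a^c/c!) / Σ_{k=0}^{c} a^k/k!
a^4/4! = 0.191405
Σ terms (k=0..4): 1.00000 + 1.46400 + 1.07165 + 0.52296 + 0.19140 = 4.250017
B = 0.191405/4.250017 = 0.045036

Final: 0.045036


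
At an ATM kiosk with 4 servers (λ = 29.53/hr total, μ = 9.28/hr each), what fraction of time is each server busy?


ρ = λ/(cμ) = 29.53/(4·9.28) = 29.53/37.12 = 0.7955

Final: 0.7955


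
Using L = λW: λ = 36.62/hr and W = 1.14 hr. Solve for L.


L = λW = 36.62·1.14 = 41.7468

Final: 41.7468


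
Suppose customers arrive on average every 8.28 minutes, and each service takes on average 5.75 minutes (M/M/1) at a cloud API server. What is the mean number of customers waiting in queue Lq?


λ = 60/8.28 = 7.2464 /hr
μ = 60/5.75 = 10.4348 /hr
ρ = λ/μ = 7.2464/10.4348 = 0.6944
Lq = ρ²/(1−ρ) = 0.4823/0.3056 = 1.5783

Final: 1.5783


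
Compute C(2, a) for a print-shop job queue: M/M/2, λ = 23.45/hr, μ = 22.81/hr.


a = λ/μ = 1.0281; ρ = a/2 = 0.5140
P₀ = 0.320979 (from M/M/c formula)
C(c,a) = [a^c/(c!(1−ρ))]·P₀ = [1.05690/(2·0.4860)]·0.320979
= 1.08741·0.320979 = 0.349037

Final: 0.349037


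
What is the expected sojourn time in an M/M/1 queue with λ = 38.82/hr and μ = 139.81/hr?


W = 1/(μ−λ) = 1/(139.81 − 38.82) = 1/100.99 = 0.009902 hr

Final: 0.009902 hr


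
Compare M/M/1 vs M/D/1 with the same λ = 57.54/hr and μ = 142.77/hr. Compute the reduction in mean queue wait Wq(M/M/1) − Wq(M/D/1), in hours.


ρ = 57.54/142.77 = 0.4030
Wq(M/M/1) = ρ/(μ−λ) = 0.4030/85.23 = 0.004729 hr
Wq(M/D/1) = ρ/(2(μ−λ)) = 0.002364 hr
Savings = 0.004729 − 0.002364 = 0.002364 hr

Final: 0.002364 hr


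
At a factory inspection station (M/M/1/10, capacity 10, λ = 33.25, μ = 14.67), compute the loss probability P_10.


ρ = λ/μ = 33.25/14.67 = 2.2665
P_K = (1−ρ)ρ^K/(1−ρ^(K+1)) = (-1.2665·3577.794219)/(1 − 8109.179126)
= -4531.384907/-8108.179126 = 0.558866

Final: 0.558866


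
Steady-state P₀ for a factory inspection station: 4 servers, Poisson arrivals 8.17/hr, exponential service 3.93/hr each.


a = λ/μ = 8.17/3.93 = 2.0789; ρ = a/c = 0.5197
Σ_{k=0}^{3} a^k/k! (terms k=0..3) = 1.00000 + 2.07888 + 2.16087 + 1.49740 = 6.73715
Tail: a^4/(4!(1−ρ)) = 18.67747/(24·0.4803) = 1.62036
P₀ = 1/(6.73715 + 1.62036) = 1/8.35751 = 0.119653

Final: 0.119653


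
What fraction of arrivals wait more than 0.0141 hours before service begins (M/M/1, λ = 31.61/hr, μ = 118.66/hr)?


ρ = 31.61/118.66 = 0.2664
P(Wq > t) = ρ·e^{−(μ−λ)t} = 0.2664·e^{−1.2274}
= 0.2664·0.293052 = 0.078067

Final: 0.078067


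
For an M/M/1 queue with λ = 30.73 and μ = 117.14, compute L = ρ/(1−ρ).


ρ = λ/μ = 30.73/117.14 = 0.2623
L = ρ/(1−ρ) = 0.2623/(1 − 0.2623) = 0.2623/0.7377 = 0.3556

Final: 0.3556


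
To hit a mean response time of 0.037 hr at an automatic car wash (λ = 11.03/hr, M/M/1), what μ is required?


W = 1/(μ−λ) ⇒ μ − λ = 1/W = 1/0.037 = 27.0270
μ = λ + 1/W = 11.03 + 27.0270 = 38.0570 per hr

Final: 38.0570 /hr


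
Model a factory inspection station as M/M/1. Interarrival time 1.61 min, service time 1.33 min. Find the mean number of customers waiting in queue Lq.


λ = 60/1.61 = 37.2671 /hr
μ = 60/1.33 = 45.1128 /hr
ρ = λ/μ = 37.2671/45.1128 = 0.8261
Lq = ρ²/(1−ρ) = 0.6824/0.1739 = 3.9239

Final: 3.9239


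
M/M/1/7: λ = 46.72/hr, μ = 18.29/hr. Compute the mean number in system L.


ρ = 46.72/18.29 = 2.5544
L = ρ[1 − (K+1)ρ^K + Kρ^(K+1)] / [(1−ρ)(1−ρ^(K+1))]
Numerator: 2.5544·(1 − 8·709.616819 + 7·1812.646134) = 17912.964968
Denominator: (-1.5544)·(-1811.646134) = 2816.025127
L = 17912.964968/2816.025127 = 6.3611

Final: 6.3611


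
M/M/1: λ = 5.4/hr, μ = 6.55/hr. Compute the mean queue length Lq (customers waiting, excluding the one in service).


ρ = 5.4/6.55 = 0.8244
Lq = ρ²/(1−ρ) = 0.6797/0.1756 = 3.8712

Final: 3.8712


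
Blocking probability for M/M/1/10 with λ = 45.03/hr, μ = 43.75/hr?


ρ = λ/μ = 45.03/43.75 = 1.0293
P_K = (1−ρ)ρ^K/(1−ρ^(K+1)) = (-0.02926·1.334255)/(1 − 1.373292)
= -0.039036/-0.373292 = 0.104574

Final: 0.104574


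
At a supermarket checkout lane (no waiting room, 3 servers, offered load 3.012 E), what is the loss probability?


B(c,a) = (a^c/c!) / Σ_{k=0}^{c} a^k/k!
a^3/3! = 4.554216
Σ terms (k=0..3): 1.00000 + 3.01200 + 4.53607 + 4.55422 = 13.102288
B = 4.554216/13.102288 = 0.347589

Final: 0.347589


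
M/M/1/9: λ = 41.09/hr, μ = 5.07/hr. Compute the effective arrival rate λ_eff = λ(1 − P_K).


ρ = 8.1045; P_K = (1−ρ)ρ^9/(1−ρ^10) = 0.876612
λ_eff = λ(1 − P_K) = 41.09·(1 − 0.876612) = 41.09·0.123388 = 5.0700 /hr

Final: 5.0700 /hr


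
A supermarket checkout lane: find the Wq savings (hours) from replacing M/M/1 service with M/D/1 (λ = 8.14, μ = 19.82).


ρ = 8.14/19.82 = 0.4107
Wq(M/M/1) = ρ/(μ−λ) = 0.4107/11.68 = 0.03516 hr
Wq(M/D/1) = ρ/(2(μ−λ)) = 0.01758 hr
Savings = 0.03516 − 0.01758 = 0.01758 hr

Final: 0.01758 hr


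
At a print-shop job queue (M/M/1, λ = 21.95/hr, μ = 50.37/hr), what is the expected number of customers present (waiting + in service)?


ρ = λ/μ = 21.95/50.37 = 0.4358
L = ρ/(1−ρ) = 0.4358/(1 − 0.4358) = 0.4358/0.5642 = 0.7723

Final: 0.7723


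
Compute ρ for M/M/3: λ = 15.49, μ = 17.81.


ρ = λ/(cμ) = 15.49/(3·17.81) = 15.49/53.43 = 0.2899

Final: 0.2899
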